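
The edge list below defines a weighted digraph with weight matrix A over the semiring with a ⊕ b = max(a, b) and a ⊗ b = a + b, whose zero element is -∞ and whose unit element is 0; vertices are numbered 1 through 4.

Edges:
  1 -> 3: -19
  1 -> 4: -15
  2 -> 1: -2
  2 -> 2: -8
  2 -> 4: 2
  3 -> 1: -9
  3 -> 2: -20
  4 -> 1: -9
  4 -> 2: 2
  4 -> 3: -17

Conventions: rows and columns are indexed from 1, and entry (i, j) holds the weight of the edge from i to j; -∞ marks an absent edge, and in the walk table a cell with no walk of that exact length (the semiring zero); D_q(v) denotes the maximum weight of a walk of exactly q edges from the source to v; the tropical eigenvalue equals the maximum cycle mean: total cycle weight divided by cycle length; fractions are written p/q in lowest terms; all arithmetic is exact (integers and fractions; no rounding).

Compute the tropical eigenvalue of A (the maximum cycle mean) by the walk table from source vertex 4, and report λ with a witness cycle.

q=0: [-∞, -∞, -∞, 0]
q=1: [-9, 2, -17, -∞]
q=2: [0, -6, -28, 4]
q=3: [-5, 6, -13, -4]
q=4: [4, -2, -21, 8]
Optimal cycle mean attained by: cycle 2->4->2, total 2 + 2, length 2.
Answer: λ = 2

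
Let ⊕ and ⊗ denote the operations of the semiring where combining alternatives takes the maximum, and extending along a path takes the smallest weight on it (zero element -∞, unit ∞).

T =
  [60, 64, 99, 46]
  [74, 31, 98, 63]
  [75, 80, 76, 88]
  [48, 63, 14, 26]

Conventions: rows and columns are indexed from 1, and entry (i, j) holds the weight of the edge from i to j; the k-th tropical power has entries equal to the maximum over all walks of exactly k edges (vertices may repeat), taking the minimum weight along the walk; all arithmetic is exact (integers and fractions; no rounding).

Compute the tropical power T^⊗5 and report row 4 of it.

T^⊗2:
  [75, 80, 76, 88]
  [75, 80, 76, 88]
  [75, 76, 80, 76]
  [63, 48, 63, 63]
T^⊗3:
  [75, 76, 80, 76]
  [75, 76, 80, 76]
  [75, 80, 76, 80]
  [63, 63, 63, 63]
T^⊗4:
  [75, 80, 76, 80]
  [75, 80, 76, 80]
  [75, 76, 80, 76]
  [63, 63, 63, 63]
T^⊗5:
  [75, 76, 80, 76]
  [75, 76, 80, 76]
  [75, 80, 76, 80]
  [63, 63, 63, 63]
Answer: row 4 of T^⊗5 = [63, 63, 63, 63]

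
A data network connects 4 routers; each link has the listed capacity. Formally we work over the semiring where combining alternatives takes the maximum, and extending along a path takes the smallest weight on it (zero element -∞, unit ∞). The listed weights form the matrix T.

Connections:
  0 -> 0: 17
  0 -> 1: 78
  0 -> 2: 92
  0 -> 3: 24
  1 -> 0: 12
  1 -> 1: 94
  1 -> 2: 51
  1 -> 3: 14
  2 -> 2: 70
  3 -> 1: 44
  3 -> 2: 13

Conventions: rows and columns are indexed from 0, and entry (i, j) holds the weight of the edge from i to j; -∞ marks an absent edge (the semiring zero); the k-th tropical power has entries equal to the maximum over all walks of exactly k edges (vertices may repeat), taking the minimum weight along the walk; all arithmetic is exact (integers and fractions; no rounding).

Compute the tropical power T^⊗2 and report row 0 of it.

T^⊗2:
  [17, 78, 70, 17]
  [12, 94, 51, 14]
  [-∞, -∞, 70, -∞]
  [12, 44, 44, 14]
Answer: row 0 of T^⊗2 = [17, 78, 70, 17]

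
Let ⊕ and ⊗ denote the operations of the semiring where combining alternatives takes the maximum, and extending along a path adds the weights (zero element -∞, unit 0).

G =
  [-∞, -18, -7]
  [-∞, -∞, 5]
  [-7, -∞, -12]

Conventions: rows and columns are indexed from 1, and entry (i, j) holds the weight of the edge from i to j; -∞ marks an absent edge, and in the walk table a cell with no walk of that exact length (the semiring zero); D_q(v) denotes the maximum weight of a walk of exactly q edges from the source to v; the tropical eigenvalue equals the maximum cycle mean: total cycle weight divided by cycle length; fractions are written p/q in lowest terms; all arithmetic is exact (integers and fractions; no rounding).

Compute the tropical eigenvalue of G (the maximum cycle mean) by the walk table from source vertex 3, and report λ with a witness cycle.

q=0: [-∞, -∞, 0]
q=1: [-7, -∞, -12]
q=2: [-19, -25, -14]
q=3: [-21, -37, -20]
Optimal cycle mean attained by: cycle 1->2->3->1, total (-18) + 5 + (-7), length 3.
Answer: λ = -20/3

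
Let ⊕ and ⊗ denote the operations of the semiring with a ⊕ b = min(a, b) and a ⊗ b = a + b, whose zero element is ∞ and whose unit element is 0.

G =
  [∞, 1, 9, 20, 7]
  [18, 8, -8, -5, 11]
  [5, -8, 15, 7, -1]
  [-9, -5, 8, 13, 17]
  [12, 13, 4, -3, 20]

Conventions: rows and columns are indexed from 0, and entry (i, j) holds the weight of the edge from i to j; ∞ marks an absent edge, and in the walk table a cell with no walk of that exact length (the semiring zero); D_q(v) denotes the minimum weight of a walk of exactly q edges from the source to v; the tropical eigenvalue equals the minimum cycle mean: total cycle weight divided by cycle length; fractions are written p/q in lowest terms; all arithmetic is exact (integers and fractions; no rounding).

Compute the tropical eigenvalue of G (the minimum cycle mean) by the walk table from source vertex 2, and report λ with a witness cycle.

q=0: [∞, ∞, 0, ∞, ∞]
q=1: [5, -8, 15, 7, -1]
q=2: [-2, 0, -16, -13, 3]
q=3: [-22, -24, -8, -9, -17]
q=4: [-18, -21, -32, -29, -15]
q=5: [-38, -40, -29, -26, -33]
Optimal cycle mean attained by: cycle 1->2->1, total (-8) + (-8), length 2.
Answer: λ = -8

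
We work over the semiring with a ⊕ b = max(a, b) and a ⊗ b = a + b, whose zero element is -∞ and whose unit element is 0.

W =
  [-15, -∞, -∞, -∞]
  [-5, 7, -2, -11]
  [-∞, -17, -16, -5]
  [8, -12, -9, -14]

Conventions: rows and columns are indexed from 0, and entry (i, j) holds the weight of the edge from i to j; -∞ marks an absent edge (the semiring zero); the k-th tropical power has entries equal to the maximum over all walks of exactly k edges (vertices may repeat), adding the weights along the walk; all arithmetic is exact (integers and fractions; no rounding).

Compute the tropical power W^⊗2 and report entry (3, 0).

W^⊗2:
  [-30, -∞, -∞, -∞]
  [2, 14, 5, -4]
  [3, -10, -14, -19]
  [-6, -5, -14, -14]
Key observation: the optimum is the walk 3->3->0, with weight (-14) + 8 = -6.
Optimal value attained by: walk 3->3->0.
Answer: (W^⊗2)[3][0] = -6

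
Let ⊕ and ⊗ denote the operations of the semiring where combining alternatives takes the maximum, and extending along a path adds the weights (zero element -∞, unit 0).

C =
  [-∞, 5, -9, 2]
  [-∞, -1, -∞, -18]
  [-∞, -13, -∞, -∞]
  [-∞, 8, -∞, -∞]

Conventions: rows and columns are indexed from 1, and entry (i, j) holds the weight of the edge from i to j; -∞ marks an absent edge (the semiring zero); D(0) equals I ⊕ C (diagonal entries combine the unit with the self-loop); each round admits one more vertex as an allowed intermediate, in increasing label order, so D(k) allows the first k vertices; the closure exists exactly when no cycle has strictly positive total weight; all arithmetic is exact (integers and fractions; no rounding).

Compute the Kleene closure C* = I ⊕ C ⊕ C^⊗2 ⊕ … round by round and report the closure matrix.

D(0):
  [0, 5, -9, 2]
  [-∞, 0, -∞, -18]
  [-∞, -13, 0, -∞]
  [-∞, 8, -∞, 0]
D(1):
  [0, 5, -9, 2]
  [-∞, 0, -∞, -18]
  [-∞, -13, 0, -∞]
  [-∞, 8, -∞, 0]
D(2):
  [0, 5, -9, 2]
  [-∞, 0, -∞, -18]
  [-∞, -13, 0, -31]
  [-∞, 8, -∞, 0]
D(3):
  [0, 5, -9, 2]
  [-∞, 0, -∞, -18]
  [-∞, -13, 0, -31]
  [-∞, 8, -∞, 0]
D(4):
  [0, 10, -9, 2]
  [-∞, 0, -∞, -18]
  [-∞, -13, 0, -31]
  [-∞, 8, -∞, 0]
Answer: C* = [[0, 10, -9, 2], [-∞, 0, -∞, -18], [-∞, -13, 0, -31], [-∞, 8, -∞, 0]]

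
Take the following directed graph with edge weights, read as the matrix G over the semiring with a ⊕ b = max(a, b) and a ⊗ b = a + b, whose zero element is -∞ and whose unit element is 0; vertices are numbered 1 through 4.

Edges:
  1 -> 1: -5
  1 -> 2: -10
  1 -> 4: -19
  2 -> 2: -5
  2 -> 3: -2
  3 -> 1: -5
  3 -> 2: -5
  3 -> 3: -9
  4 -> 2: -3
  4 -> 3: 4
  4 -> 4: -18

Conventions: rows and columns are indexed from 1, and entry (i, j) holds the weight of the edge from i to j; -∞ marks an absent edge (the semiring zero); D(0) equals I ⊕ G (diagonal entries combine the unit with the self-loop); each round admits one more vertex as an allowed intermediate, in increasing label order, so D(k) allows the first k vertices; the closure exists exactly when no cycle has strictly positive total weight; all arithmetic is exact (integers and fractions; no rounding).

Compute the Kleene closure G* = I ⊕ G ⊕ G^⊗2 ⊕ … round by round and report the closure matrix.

D(0):
  [0, -10, -∞, -19]
  [-∞, 0, -2, -∞]
  [-5, -5, 0, -∞]
  [-∞, -3, 4, 0]
D(1):
  [0, -10, -∞, -19]
  [-∞, 0, -2, -∞]
  [-5, -5, 0, -24]
  [-∞, -3, 4, 0]
D(2):
  [0, -10, -12, -19]
  [-∞, 0, -2, -∞]
  [-5, -5, 0, -24]
  [-∞, -3, 4, 0]
D(3):
  [0, -10, -12, -19]
  [-7, 0, -2, -26]
  [-5, -5, 0, -24]
  [-1, -1, 4, 0]
D(4):
  [0, -10, -12, -19]
  [-7, 0, -2, -26]
  [-5, -5, 0, -24]
  [-1, -1, 4, 0]
Answer: G* = [[0, -10, -12, -19], [-7, 0, -2, -26], [-5, -5, 0, -24], [-1, -1, 4, 0]]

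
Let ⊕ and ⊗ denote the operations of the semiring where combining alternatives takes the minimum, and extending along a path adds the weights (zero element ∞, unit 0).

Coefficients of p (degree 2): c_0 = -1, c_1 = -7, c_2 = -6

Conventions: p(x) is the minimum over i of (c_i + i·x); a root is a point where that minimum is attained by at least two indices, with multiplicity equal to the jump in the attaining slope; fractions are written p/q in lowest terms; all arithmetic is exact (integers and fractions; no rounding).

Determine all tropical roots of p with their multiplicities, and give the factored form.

hull edge (i=0, c=-1) to (i=1, c=-7): slope -6, span 1
hull edge (i=1, c=-7) to (i=2, c=-6): slope 1, span 1
Factored form: p(x) = -6 ⊗ (x ⊕ (-1)) ⊗ (x ⊕ 6)
Answer: roots = -1 (mult 1), 6 (mult 1)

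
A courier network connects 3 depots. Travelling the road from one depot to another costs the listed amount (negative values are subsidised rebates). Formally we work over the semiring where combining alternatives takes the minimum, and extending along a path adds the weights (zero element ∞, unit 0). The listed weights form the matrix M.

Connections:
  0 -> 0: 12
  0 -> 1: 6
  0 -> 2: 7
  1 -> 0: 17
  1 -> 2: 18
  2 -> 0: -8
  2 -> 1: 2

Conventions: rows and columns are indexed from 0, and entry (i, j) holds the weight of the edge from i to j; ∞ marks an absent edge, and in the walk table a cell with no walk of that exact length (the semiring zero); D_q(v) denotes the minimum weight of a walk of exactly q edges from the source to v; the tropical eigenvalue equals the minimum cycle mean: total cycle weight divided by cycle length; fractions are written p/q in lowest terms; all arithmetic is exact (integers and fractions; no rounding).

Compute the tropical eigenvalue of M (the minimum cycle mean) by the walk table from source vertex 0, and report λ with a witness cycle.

q=0: [0, ∞, ∞]
q=1: [12, 6, 7]
q=2: [-1, 9, 19]
q=3: [11, 5, 6]
Optimal cycle mean attained by: cycle 0->2->0, total 7 + (-8), length 2.
Answer: λ = -1/2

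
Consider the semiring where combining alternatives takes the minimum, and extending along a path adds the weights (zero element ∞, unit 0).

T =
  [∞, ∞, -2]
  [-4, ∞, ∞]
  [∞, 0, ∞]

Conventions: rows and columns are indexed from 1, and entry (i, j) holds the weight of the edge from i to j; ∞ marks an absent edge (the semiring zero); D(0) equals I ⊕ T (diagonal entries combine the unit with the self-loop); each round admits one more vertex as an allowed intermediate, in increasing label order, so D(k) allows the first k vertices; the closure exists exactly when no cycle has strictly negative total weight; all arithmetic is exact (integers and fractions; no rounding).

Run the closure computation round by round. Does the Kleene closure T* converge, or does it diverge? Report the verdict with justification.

D(0):
  [0, ∞, -2]
  [-4, 0, ∞]
  [∞, 0, 0]
D(1):
  [0, ∞, -2]
  [-4, 0, -6]
  [∞, 0, 0]
Detection: at round 2, diagonal entry (3, 3) turns strictly negative.
Key observation: the cycle 3->2->1->3 has total weight 0 + (-4) + (-2), which is strictly negative.
Answer: DIVERGES — negative cycle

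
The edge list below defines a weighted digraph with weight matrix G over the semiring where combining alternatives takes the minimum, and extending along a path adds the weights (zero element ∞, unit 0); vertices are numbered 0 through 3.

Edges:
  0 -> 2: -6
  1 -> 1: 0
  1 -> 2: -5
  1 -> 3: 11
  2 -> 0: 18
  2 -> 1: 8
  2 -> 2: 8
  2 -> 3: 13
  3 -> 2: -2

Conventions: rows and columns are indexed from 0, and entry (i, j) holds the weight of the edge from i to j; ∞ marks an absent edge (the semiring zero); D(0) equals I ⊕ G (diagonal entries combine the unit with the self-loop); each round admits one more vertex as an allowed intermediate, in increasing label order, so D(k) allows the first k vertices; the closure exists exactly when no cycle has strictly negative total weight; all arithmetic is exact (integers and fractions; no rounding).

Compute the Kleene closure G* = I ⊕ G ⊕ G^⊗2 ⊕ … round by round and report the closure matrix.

D(0):
  [0, ∞, -6, ∞]
  [∞, 0, -5, 11]
  [18, 8, 0, 13]
  [∞, ∞, -2, 0]
D(1):
  [0, ∞, -6, ∞]
  [∞, 0, -5, 11]
  [18, 8, 0, 13]
  [∞, ∞, -2, 0]
D(2):
  [0, ∞, -6, ∞]
  [∞, 0, -5, 11]
  [18, 8, 0, 13]
  [∞, ∞, -2, 0]
D(3):
  [0, 2, -6, 7]
  [13, 0, -5, 8]
  [18, 8, 0, 13]
  [16, 6, -2, 0]
D(4):
  [0, 2, -6, 7]
  [13, 0, -5, 8]
  [18, 8, 0, 13]
  [16, 6, -2, 0]
Answer: G* = [[0, 2, -6, 7], [13, 0, -5, 8], [18, 8, 0, 13], [16, 6, -2, 0]]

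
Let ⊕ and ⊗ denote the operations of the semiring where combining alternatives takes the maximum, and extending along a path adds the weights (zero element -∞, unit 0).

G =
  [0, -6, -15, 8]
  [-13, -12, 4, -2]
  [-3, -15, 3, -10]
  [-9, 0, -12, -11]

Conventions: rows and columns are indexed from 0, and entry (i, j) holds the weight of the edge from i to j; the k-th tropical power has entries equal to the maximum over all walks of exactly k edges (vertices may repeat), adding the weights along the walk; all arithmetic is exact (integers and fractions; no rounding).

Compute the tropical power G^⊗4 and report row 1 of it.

G^⊗2:
  [0, 8, -2, 8]
  [1, -2, 7, -5]
  [0, -9, 6, 5]
  [-9, -11, 4, -1]
G^⊗3:
  [0, 8, 12, 8]
  [4, -5, 10, 9]
  [3, 5, 9, 8]
  [1, -1, 7, -1]
G^⊗4:
  [9, 8, 15, 8]
  [7, 9, 13, 12]
  [6, 8, 12, 11]
  [4, -1, 10, 9]
Answer: row 1 of G^⊗4 = [7, 9, 13, 12]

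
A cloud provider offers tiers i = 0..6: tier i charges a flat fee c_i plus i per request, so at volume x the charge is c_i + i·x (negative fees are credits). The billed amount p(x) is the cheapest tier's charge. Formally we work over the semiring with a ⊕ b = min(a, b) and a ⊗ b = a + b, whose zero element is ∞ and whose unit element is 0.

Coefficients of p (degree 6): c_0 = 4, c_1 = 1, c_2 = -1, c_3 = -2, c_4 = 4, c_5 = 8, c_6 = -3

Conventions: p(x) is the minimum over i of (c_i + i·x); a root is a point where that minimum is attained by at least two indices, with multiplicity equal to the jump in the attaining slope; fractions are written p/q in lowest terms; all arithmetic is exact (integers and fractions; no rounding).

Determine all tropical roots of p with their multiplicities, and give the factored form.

hull edge (i=0, c=4) to (i=1, c=1): slope -3, span 1
hull edge (i=1, c=1) to (i=2, c=-1): slope -2, span 1
hull edge (i=2, c=-1) to (i=3, c=-2): slope -1, span 1
hull edge (i=3, c=-2) to (i=6, c=-3): slope -1/3, span 3
Factored form: p(x) = -3 ⊗ (x ⊕ 1/3) ⊗ (x ⊕ 1/3) ⊗ (x ⊕ 1/3) ⊗ (x ⊕ 1) ⊗ (x ⊕ 2) ⊗ (x ⊕ 3)
Answer: roots = 1/3 (mult 3), 1 (mult 1), 2 (mult 1), 3 (mult 1)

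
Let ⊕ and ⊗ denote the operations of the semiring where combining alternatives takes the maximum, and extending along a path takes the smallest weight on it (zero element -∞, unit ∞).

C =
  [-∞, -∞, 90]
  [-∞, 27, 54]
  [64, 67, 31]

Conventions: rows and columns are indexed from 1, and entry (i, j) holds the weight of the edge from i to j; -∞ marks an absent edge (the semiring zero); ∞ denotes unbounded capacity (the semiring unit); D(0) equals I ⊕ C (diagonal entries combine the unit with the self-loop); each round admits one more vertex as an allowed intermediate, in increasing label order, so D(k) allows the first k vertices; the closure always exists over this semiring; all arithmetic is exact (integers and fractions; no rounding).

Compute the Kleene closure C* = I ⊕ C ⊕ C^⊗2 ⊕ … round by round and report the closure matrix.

D(0):
  [∞, -∞, 90]
  [-∞, ∞, 54]
  [64, 67, ∞]
D(1):
  [∞, -∞, 90]
  [-∞, ∞, 54]
  [64, 67, ∞]
D(2):
  [∞, -∞, 90]
  [-∞, ∞, 54]
  [64, 67, ∞]
D(3):
  [∞, 67, 90]
  [54, ∞, 54]
  [64, 67, ∞]
Answer: C* = [[∞, 67, 90], [54, ∞, 54], [64, 67, ∞]]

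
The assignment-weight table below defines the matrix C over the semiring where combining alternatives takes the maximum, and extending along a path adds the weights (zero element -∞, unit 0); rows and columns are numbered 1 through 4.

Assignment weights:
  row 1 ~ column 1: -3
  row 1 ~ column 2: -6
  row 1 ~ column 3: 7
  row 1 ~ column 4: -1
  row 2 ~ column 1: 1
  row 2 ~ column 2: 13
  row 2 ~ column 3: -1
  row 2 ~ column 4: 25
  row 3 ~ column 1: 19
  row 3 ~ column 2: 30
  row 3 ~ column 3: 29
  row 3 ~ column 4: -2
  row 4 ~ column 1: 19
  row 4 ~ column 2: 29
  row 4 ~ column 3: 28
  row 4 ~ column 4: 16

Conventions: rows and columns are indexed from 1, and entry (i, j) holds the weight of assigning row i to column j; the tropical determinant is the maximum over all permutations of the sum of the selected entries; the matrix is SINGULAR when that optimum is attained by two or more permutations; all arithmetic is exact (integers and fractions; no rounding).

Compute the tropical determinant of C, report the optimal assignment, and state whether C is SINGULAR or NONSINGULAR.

σ = (1, 2, 3, 4): (-3) + 13 + 29 + 16 = 55
σ = (1, 2, 4, 3): (-3) + 13 + (-2) + 28 = 36
σ = (1, 3, 2, 4): (-3) + (-1) + 30 + 16 = 42
σ = (1, 3, 4, 2): (-3) + (-1) + (-2) + 29 = 23
σ = (1, 4, 2, 3): (-3) + 25 + 30 + 28 = 80
σ = (1, 4, 3, 2): (-3) + 25 + 29 + 29 = 80
σ = (2, 1, 3, 4): (-6) + 1 + 29 + 16 = 40
σ = (2, 1, 4, 3): (-6) + 1 + (-2) + 28 = 21
σ = (2, 3, 1, 4): (-6) + (-1) + 19 + 16 = 28
σ = (2, 3, 4, 1): (-6) + (-1) + (-2) + 19 = 10
σ = (2, 4, 1, 3): (-6) + 25 + 19 + 28 = 66
σ = (2, 4, 3, 1): (-6) + 25 + 29 + 19 = 67
σ = (3, 1, 2, 4): 7 + 1 + 30 + 16 = 54
σ = (3, 1, 4, 2): 7 + 1 + (-2) + 29 = 35
σ = (3, 2, 1, 4): 7 + 13 + 19 + 16 = 55
σ = (3, 2, 4, 1): 7 + 13 + (-2) + 19 = 37
σ = (3, 4, 1, 2): 7 + 25 + 19 + 29 = 80
σ = (3, 4, 2, 1): 7 + 25 + 30 + 19 = 81
σ = (4, 1, 2, 3): (-1) + 1 + 30 + 28 = 58
σ = (4, 1, 3, 2): (-1) + 1 + 29 + 29 = 58
σ = (4, 2, 1, 3): (-1) + 13 + 19 + 28 = 59
σ = (4, 2, 3, 1): (-1) + 13 + 29 + 19 = 60
σ = (4, 3, 1, 2): (-1) + (-1) + 19 + 29 = 46
σ = (4, 3, 2, 1): (-1) + (-1) + 30 + 19 = 47
Optimal value attained by: σ = (3, 4, 2, 1).
Answer: det⊕(C) = 81; verdict: NONSINGULAR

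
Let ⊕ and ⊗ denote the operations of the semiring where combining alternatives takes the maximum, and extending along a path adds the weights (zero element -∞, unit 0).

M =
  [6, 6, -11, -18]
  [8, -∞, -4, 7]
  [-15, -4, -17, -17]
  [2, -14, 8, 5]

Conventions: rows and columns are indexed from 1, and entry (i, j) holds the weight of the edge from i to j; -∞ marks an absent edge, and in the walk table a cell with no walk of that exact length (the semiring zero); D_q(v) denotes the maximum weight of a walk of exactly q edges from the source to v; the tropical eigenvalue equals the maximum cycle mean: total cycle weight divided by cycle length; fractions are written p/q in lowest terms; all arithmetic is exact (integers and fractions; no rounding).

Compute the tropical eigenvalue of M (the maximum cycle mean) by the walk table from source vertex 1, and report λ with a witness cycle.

q=0: [0, -∞, -∞, -∞]
q=1: [6, 6, -11, -18]
q=2: [14, 12, 2, 13]
q=3: [20, 20, 21, 19]
q=4: [28, 26, 27, 27]
Optimal cycle mean attained by: cycle 1->2->1, total 6 + 8, length 2.
Answer: λ = 7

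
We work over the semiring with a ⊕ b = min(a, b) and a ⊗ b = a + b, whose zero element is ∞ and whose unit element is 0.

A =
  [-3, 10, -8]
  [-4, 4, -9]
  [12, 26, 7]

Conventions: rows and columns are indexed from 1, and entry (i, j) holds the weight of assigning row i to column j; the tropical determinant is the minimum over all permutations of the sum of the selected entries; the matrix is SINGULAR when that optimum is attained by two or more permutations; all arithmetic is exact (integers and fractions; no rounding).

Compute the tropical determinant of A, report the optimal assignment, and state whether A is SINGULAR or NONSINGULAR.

σ = (1, 2, 3): (-3) + 4 + 7 = 8
σ = (1, 3, 2): (-3) + (-9) + 26 = 14
σ = (2, 1, 3): 10 + (-4) + 7 = 13
σ = (2, 3, 1): 10 + (-9) + 12 = 13
σ = (3, 1, 2): (-8) + (-4) + 26 = 14
σ = (3, 2, 1): (-8) + 4 + 12 = 8
Optimal value attained by: σ = (1, 2, 3).
Answer: det⊕(A) = 8; verdict: SINGULAR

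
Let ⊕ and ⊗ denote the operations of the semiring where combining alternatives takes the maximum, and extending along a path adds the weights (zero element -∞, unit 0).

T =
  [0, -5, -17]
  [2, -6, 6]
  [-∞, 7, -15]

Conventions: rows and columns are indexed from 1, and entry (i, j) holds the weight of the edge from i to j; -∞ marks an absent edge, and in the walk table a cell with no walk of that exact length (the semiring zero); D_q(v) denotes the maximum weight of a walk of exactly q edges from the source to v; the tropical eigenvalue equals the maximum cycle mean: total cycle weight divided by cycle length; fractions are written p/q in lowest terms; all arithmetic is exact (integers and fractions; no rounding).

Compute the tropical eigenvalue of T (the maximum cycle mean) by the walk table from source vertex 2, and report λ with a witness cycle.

q=0: [-∞, 0, -∞]
q=1: [2, -6, 6]
q=2: [2, 13, 0]
q=3: [15, 7, 19]
Optimal cycle mean attained by: cycle 2->3->2, total 6 + 7, length 2.
Answer: λ = 13/2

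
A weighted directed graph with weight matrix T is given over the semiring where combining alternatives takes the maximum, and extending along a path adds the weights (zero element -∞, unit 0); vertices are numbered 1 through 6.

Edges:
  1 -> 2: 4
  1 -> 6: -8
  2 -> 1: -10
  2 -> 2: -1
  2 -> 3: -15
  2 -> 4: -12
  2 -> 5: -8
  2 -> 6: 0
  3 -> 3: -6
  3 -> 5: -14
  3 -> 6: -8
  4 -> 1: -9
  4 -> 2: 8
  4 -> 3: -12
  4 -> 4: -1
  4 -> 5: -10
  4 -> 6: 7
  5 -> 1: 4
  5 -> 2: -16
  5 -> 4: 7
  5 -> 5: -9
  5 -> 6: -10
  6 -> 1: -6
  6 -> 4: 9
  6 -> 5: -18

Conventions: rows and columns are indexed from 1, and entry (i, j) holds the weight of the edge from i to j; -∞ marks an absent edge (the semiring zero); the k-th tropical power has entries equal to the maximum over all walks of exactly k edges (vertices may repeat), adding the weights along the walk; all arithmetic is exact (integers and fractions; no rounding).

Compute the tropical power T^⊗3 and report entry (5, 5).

T^⊗2:
  [-6, 3, -11, 1, -4, 4]
  [-4, -2, -16, 9, -9, -1]
  [-10, -30, -12, 1, -20, -14]
  [1, 7, -7, 16, 0, 8]
  [-2, 15, -5, 6, -3, 14]
  [0, 17, -3, 8, -1, 16]
T^⊗3:
  [0, 9, -11, 13, -5, 8]
  [0, 17, -3, 8, -1, 16]
  [-8, 9, -11, 0, -9, 8]
  [7, 24, 4, 17, 6, 23]
  [8, 14, 0, 23, 7, 15]
  [10, 16, 2, 25, 9, 17]
Key observation: the optimum is the walk 5->4->2->5, with weight 7 + 8 + (-8) = 7.
Optimal value attained by: walk 5->4->2->5.
Answer: (T^⊗3)[5][5] = 7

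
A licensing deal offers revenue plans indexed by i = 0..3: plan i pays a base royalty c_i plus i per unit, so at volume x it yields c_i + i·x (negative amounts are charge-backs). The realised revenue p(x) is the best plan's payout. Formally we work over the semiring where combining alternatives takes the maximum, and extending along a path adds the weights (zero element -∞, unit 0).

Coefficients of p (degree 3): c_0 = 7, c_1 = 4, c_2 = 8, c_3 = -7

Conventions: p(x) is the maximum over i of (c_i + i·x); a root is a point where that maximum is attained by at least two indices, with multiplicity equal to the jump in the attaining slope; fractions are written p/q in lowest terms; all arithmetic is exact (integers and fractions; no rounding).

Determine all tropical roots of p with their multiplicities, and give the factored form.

hull edge (i=0, c=7) to (i=2, c=8): slope 1/2, span 2
hull edge (i=2, c=8) to (i=3, c=-7): slope -15, span 1
Factored form: p(x) = -7 ⊗ (x ⊕ (-1/2)) ⊗ (x ⊕ (-1/2)) ⊗ (x ⊕ 15)
Answer: roots = -1/2 (mult 2), 15 (mult 1)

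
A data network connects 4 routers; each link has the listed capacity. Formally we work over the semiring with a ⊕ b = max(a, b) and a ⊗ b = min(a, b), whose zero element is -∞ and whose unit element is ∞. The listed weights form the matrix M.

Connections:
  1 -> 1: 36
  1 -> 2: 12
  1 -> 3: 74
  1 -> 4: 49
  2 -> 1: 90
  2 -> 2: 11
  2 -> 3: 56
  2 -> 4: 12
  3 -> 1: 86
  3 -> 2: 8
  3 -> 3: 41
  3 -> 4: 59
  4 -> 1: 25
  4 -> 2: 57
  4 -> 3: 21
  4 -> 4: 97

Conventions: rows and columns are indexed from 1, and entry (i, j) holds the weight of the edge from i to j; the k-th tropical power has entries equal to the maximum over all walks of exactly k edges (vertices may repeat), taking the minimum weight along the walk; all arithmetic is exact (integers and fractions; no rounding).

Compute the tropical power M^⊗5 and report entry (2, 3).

M^⊗2:
  [74, 49, 41, 59]
  [56, 12, 74, 56]
  [41, 57, 74, 59]
  [57, 57, 56, 97]
M^⊗3:
  [49, 57, 74, 59]
  [74, 56, 56, 59]
  [74, 57, 56, 59]
  [57, 57, 57, 97]
M^⊗4:
  [74, 57, 56, 59]
  [56, 57, 74, 59]
  [57, 57, 74, 59]
  [57, 57, 57, 97]
M^⊗5:
  [57, 57, 74, 59]
  [74, 57, 56, 59]
  [74, 57, 57, 59]
  [57, 57, 57, 97]
Key observation: the optimum is the walk 2->1->3->4->2->3, with weight 90 min 74 min 59 min 57 min 56 = 56.
Optimal value attained by: walk 2->1->3->4->2->3.
Answer: (M^⊗5)[2][3] = 56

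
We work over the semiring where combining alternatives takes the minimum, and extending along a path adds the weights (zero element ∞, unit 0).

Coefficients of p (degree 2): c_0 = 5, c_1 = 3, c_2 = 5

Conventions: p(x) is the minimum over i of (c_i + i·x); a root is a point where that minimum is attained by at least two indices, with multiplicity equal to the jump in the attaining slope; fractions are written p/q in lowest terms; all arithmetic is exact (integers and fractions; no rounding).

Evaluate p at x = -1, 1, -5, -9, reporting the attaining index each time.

p(-1) = min(5+0·(-1)=5, 3+1·(-1)=2, 5+2·(-1)=3) = 2 (attained by i=1)
p(1) = min(5+0·1=5, 3+1·1=4, 5+2·1=7) = 4 (attained by i=1)
p(-5) = min(5+0·(-5)=5, 3+1·(-5)=-2, 5+2·(-5)=-5) = -5 (attained by i=2)
p(-9) = min(5+0·(-9)=5, 3+1·(-9)=-6, 5+2·(-9)=-13) = -13 (attained by i=2)
Answer: p(-1) = 2; p(1) = 4; p(-5) = -5; p(-9) = -13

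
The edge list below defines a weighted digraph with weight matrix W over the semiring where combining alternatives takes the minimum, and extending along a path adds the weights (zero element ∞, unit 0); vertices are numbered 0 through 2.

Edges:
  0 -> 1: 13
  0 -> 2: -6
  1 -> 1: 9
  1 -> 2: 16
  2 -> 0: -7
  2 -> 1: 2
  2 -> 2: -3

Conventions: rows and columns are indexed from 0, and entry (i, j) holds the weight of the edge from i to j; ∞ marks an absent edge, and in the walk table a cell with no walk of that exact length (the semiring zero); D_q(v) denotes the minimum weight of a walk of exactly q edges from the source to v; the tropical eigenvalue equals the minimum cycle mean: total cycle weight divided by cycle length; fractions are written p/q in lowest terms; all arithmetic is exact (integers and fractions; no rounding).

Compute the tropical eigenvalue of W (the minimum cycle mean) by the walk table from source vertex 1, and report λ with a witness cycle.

q=0: [∞, 0, ∞]
q=1: [∞, 9, 16]
q=2: [9, 18, 13]
q=3: [6, 15, 3]
Optimal cycle mean attained by: cycle 0->2->0, total (-6) + (-7), length 2.
Answer: λ = -13/2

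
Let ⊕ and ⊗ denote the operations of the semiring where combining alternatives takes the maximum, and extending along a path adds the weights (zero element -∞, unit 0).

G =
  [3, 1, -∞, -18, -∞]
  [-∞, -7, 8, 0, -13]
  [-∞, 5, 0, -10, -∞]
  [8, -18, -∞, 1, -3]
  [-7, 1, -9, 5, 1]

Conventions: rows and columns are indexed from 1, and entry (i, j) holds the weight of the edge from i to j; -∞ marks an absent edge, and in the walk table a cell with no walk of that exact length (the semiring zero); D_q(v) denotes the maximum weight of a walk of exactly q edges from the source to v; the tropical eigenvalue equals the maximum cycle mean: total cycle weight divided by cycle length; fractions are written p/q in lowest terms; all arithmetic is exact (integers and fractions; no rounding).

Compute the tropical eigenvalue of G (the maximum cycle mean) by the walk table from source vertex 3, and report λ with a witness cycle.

q=0: [-∞, -∞, 0, -∞, -∞]
q=1: [-∞, 5, 0, -10, -∞]
q=2: [-2, 5, 13, 5, -8]
q=3: [13, 18, 13, 6, 2]
q=4: [16, 18, 26, 18, 5]
q=5: [26, 31, 26, 19, 15]
Optimal cycle mean attained by: cycle 2->3->2, total 8 + 5, length 2.
Answer: λ = 13/2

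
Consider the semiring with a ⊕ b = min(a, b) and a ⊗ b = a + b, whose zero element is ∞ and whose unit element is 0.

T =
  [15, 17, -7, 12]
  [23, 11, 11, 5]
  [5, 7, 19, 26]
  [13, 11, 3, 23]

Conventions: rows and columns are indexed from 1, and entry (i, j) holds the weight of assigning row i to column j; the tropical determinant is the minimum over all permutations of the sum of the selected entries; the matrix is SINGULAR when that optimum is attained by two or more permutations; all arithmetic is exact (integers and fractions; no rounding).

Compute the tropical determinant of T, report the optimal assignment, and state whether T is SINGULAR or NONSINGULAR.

σ = (1, 2, 3, 4): 15 + 11 + 19 + 23 = 68
σ = (1, 2, 4, 3): 15 + 11 + 26 + 3 = 55
σ = (1, 3, 2, 4): 15 + 11 + 7 + 23 = 56
σ = (1, 3, 4, 2): 15 + 11 + 26 + 11 = 63
σ = (1, 4, 2, 3): 15 + 5 + 7 + 3 = 30
σ = (1, 4, 3, 2): 15 + 5 + 19 + 11 = 50
σ = (2, 1, 3, 4): 17 + 23 + 19 + 23 = 82
σ = (2, 1, 4, 3): 17 + 23 + 26 + 3 = 69
σ = (2, 3, 1, 4): 17 + 11 + 5 + 23 = 56
σ = (2, 3, 4, 1): 17 + 11 + 26 + 13 = 67
σ = (2, 4, 1, 3): 17 + 5 + 5 + 3 = 30
σ = (2, 4, 3, 1): 17 + 5 + 19 + 13 = 54
σ = (3, 1, 2, 4): (-7) + 23 + 7 + 23 = 46
σ = (3, 1, 4, 2): (-7) + 23 + 26 + 11 = 53
σ = (3, 2, 1, 4): (-7) + 11 + 5 + 23 = 32
σ = (3, 2, 4, 1): (-7) + 11 + 26 + 13 = 43
σ = (3, 4, 1, 2): (-7) + 5 + 5 + 11 = 14
σ = (3, 4, 2, 1): (-7) + 5 + 7 + 13 = 18
σ = (4, 1, 2, 3): 12 + 23 + 7 + 3 = 45
σ = (4, 1, 3, 2): 12 + 23 + 19 + 11 = 65
σ = (4, 2, 1, 3): 12 + 11 + 5 + 3 = 31
σ = (4, 2, 3, 1): 12 + 11 + 19 + 13 = 55
σ = (4, 3, 1, 2): 12 + 11 + 5 + 11 = 39
σ = (4, 3, 2, 1): 12 + 11 + 7 + 13 = 43
Optimal value attained by: σ = (3, 4, 1, 2).
Answer: det⊕(T) = 14; verdict: NONSINGULAR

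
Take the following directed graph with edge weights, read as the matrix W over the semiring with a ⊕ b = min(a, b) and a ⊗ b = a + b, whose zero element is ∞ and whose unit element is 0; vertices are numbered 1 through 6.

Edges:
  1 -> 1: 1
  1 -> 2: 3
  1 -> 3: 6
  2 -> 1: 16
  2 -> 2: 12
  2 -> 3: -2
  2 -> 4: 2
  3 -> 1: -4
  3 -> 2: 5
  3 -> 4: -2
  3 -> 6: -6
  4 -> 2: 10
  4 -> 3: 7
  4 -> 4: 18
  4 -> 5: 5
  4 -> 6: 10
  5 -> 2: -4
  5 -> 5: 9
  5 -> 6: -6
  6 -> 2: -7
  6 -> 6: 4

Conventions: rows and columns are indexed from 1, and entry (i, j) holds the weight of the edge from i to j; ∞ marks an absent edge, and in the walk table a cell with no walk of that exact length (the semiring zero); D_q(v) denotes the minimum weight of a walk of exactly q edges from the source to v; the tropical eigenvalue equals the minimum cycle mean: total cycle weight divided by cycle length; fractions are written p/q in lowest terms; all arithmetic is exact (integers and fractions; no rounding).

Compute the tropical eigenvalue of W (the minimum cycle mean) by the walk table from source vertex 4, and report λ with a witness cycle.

q=0: [∞, ∞, ∞, 0, ∞, ∞]
q=1: [∞, 10, 7, 18, 5, 10]
q=2: [3, 1, 8, 5, 14, -1]
q=3: [4, -8, -1, 3, 10, 2]
q=4: [-5, -5, -10, -6, 8, -7]
q=5: [-14, -14, -7, -12, -1, -16]
q=6: [-13, -23, -16, -12, -7, -13]
Optimal cycle mean attained by: cycle 2->3->6->2, total (-2) + (-6) + (-7), length 3.
Answer: λ = -5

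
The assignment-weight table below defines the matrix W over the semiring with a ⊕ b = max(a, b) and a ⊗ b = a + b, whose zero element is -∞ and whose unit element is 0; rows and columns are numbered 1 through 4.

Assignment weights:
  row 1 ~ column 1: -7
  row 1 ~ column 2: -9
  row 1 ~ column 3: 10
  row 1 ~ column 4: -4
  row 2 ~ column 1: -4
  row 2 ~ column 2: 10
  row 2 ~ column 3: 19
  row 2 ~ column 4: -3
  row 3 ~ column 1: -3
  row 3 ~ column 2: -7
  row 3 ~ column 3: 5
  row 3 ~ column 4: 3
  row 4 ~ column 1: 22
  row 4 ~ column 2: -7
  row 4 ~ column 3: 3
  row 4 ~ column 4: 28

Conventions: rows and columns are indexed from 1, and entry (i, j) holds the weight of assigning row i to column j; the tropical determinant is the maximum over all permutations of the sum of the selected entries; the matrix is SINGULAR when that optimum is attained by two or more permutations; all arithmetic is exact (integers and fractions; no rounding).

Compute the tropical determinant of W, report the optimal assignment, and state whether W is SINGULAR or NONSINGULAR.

σ = (1, 2, 3, 4): (-7) + 10 + 5 + 28 = 36
σ = (1, 2, 4, 3): (-7) + 10 + 3 + 3 = 9
σ = (1, 3, 2, 4): (-7) + 19 + (-7) + 28 = 33
σ = (1, 3, 4, 2): (-7) + 19 + 3 + (-7) = 8
σ = (1, 4, 2, 3): (-7) + (-3) + (-7) + 3 = -14
σ = (1, 4, 3, 2): (-7) + (-3) + 5 + (-7) = -12
σ = (2, 1, 3, 4): (-9) + (-4) + 5 + 28 = 20
σ = (2, 1, 4, 3): (-9) + (-4) + 3 + 3 = -7
σ = (2, 3, 1, 4): (-9) + 19 + (-3) + 28 = 35
σ = (2, 3, 4, 1): (-9) + 19 + 3 + 22 = 35
σ = (2, 4, 1, 3): (-9) + (-3) + (-3) + 3 = -12
σ = (2, 4, 3, 1): (-9) + (-3) + 5 + 22 = 15
σ = (3, 1, 2, 4): 10 + (-4) + (-7) + 28 = 27
σ = (3, 1, 4, 2): 10 + (-4) + 3 + (-7) = 2
σ = (3, 2, 1, 4): 10 + 10 + (-3) + 28 = 45
σ = (3, 2, 4, 1): 10 + 10 + 3 + 22 = 45
σ = (3, 4, 1, 2): 10 + (-3) + (-3) + (-7) = -3
σ = (3, 4, 2, 1): 10 + (-3) + (-7) + 22 = 22
σ = (4, 1, 2, 3): (-4) + (-4) + (-7) + 3 = -12
σ = (4, 1, 3, 2): (-4) + (-4) + 5 + (-7) = -10
σ = (4, 2, 1, 3): (-4) + 10 + (-3) + 3 = 6
σ = (4, 2, 3, 1): (-4) + 10 + 5 + 22 = 33
σ = (4, 3, 1, 2): (-4) + 19 + (-3) + (-7) = 5
σ = (4, 3, 2, 1): (-4) + 19 + (-7) + 22 = 30
Optimal value attained by: σ = (3, 2, 1, 4).
Answer: det⊕(W) = 45; verdict: SINGULAR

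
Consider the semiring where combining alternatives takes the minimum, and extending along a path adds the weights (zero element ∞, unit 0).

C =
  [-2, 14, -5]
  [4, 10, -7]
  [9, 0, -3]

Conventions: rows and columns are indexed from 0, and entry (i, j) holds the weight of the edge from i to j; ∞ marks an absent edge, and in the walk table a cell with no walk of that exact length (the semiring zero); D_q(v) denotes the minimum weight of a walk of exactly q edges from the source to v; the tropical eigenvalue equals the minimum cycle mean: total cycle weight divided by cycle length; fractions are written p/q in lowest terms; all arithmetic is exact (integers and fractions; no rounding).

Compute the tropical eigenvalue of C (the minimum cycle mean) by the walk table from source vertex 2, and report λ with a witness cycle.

q=0: [∞, ∞, 0]
q=1: [9, 0, -3]
q=2: [4, -3, -7]
q=3: [1, -7, -10]
Optimal cycle mean attained by: cycle 1->2->1, total (-7) + 0, length 2.
Answer: λ = -7/2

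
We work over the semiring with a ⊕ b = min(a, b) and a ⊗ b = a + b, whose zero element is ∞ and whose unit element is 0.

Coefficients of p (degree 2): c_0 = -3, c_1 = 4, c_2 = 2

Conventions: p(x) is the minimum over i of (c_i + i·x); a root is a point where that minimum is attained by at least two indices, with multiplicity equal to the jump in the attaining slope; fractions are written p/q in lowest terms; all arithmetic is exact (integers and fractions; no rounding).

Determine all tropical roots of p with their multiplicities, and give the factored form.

hull edge (i=0, c=-3) to (i=2, c=2): slope 5/2, span 2
Factored form: p(x) = 2 ⊗ (x ⊕ (-5/2)) ⊗ (x ⊕ (-5/2))
Answer: roots = -5/2 (mult 2)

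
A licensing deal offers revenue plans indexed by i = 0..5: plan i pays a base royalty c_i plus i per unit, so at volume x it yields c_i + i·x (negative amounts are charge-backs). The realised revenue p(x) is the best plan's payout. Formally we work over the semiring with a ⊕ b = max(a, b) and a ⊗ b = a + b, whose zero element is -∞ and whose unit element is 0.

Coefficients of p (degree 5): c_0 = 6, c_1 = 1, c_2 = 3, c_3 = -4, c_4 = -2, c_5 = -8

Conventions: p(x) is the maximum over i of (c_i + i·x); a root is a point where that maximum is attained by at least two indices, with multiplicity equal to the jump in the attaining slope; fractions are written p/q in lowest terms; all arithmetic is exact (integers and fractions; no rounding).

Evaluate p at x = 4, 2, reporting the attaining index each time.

p(4) = max(6+0·4=6, 1+1·4=5, 3+2·4=11, -4+3·4=8, -2+4·4=14, -8+5·4=12) = 14 (attained by i=4)
p(2) = max(6+0·2=6, 1+1·2=3, 3+2·2=7, -4+3·2=2, -2+4·2=6, -8+5·2=2) = 7 (attained by i=2)
Answer: p(4) = 14; p(2) = 7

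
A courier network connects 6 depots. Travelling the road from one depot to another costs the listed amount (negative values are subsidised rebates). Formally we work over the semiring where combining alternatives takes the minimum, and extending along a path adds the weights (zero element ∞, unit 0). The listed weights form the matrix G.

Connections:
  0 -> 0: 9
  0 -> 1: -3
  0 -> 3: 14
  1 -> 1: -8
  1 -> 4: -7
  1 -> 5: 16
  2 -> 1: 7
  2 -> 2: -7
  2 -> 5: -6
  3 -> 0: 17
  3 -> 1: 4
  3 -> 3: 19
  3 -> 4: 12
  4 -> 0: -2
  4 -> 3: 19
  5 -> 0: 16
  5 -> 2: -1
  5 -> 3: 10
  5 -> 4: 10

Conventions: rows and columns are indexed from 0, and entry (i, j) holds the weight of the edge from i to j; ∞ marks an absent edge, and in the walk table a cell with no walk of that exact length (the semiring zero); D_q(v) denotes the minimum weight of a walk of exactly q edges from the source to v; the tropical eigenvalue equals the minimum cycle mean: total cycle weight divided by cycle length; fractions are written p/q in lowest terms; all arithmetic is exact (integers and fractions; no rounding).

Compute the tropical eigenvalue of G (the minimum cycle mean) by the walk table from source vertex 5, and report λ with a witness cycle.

q=0: [∞, ∞, ∞, ∞, ∞, 0]
q=1: [16, ∞, -1, 10, 10, ∞]
q=2: [8, 6, -8, 29, 22, -7]
q=3: [9, -2, -15, 3, -1, -14]
q=4: [-3, -10, -22, -4, -9, -21]
q=5: [-11, -18, -29, -11, -17, -28]
q=6: [-19, -26, -36, -18, -25, -35]
Optimal cycle mean attained by: cycle 1->1, total (-8), length 1.
Answer: λ = -8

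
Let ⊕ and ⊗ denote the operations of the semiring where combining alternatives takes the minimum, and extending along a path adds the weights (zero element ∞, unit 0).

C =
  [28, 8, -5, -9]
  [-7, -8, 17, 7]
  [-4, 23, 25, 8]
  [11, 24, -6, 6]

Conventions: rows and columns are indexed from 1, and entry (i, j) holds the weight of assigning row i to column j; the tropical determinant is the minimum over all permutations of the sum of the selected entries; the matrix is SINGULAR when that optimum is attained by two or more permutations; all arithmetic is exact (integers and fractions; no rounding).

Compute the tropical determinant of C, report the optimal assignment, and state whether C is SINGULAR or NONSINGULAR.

σ = (1, 2, 3, 4): 28 + (-8) + 25 + 6 = 51
σ = (1, 2, 4, 3): 28 + (-8) + 8 + (-6) = 22
σ = (1, 3, 2, 4): 28 + 17 + 23 + 6 = 74
σ = (1, 3, 4, 2): 28 + 17 + 8 + 24 = 77
σ = (1, 4, 2, 3): 28 + 7 + 23 + (-6) = 52
σ = (1, 4, 3, 2): 28 + 7 + 25 + 24 = 84
σ = (2, 1, 3, 4): 8 + (-7) + 25 + 6 = 32
σ = (2, 1, 4, 3): 8 + (-7) + 8 + (-6) = 3
σ = (2, 3, 1, 4): 8 + 17 + (-4) + 6 = 27
σ = (2, 3, 4, 1): 8 + 17 + 8 + 11 = 44
σ = (2, 4, 1, 3): 8 + 7 + (-4) + (-6) = 5
σ = (2, 4, 3, 1): 8 + 7 + 25 + 11 = 51
σ = (3, 1, 2, 4): (-5) + (-7) + 23 + 6 = 17
σ = (3, 1, 4, 2): (-5) + (-7) + 8 + 24 = 20
σ = (3, 2, 1, 4): (-5) + (-8) + (-4) + 6 = -11
σ = (3, 2, 4, 1): (-5) + (-8) + 8 + 11 = 6
σ = (3, 4, 1, 2): (-5) + 7 + (-4) + 24 = 22
σ = (3, 4, 2, 1): (-5) + 7 + 23 + 11 = 36
σ = (4, 1, 2, 3): (-9) + (-7) + 23 + (-6) = 1
σ = (4, 1, 3, 2): (-9) + (-7) + 25 + 24 = 33
σ = (4, 2, 1, 3): (-9) + (-8) + (-4) + (-6) = -27
σ = (4, 2, 3, 1): (-9) + (-8) + 25 + 11 = 19
σ = (4, 3, 1, 2): (-9) + 17 + (-4) + 24 = 28
σ = (4, 3, 2, 1): (-9) + 17 + 23 + 11 = 42
Optimal value attained by: σ = (4, 2, 1, 3).
Answer: det⊕(C) = -27; verdict: NONSINGULAR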